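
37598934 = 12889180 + 24709754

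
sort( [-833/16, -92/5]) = [  -  833/16 ,-92/5] 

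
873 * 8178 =7139394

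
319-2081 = -1762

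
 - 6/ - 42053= 6/42053 = 0.00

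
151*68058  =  10276758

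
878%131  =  92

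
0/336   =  0 = 0.00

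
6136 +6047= 12183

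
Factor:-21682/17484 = -2^ ( - 1)*3^( - 1 ) * 31^( - 1)*37^1*47^(  -  1)*293^1 = -10841/8742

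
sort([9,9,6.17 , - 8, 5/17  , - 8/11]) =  [ - 8, - 8/11,5/17,  6.17, 9, 9]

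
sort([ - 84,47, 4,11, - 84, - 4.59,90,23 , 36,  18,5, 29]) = [ - 84, - 84, - 4.59, 4, 5,  11, 18, 23, 29,36,47,90]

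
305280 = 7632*40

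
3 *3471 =10413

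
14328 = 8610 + 5718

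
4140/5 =828 = 828.00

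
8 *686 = 5488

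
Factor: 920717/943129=7^1*11^(-1 )*83^( - 1 ) * 103^1 * 1033^( - 1)*1277^1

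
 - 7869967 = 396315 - 8266282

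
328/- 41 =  - 8  +  0/1 = -8.00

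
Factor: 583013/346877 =346877^( - 1 ) * 583013^1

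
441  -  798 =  - 357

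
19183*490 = 9399670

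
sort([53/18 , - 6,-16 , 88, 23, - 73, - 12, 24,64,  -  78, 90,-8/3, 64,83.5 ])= [ -78,-73,-16, - 12,- 6,-8/3, 53/18,23,24,64, 64,  83.5, 88,  90] 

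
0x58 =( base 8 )130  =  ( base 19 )4c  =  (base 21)44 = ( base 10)88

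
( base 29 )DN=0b110010000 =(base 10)400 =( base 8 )620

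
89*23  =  2047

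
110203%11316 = 8359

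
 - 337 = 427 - 764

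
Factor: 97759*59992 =5864757928 = 2^3*29^1*3371^1*7499^1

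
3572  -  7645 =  - 4073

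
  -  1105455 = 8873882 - 9979337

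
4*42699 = 170796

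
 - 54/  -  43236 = 3/2402 = 0.00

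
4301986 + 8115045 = 12417031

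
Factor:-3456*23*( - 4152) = 330034176=2^10*3^4*23^1*173^1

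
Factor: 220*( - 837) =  - 184140 = - 2^2 * 3^3*5^1* 11^1 * 31^1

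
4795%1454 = 433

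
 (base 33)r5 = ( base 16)380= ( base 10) 896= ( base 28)140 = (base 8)1600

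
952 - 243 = 709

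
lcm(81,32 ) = 2592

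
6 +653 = 659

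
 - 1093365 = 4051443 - 5144808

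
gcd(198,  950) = 2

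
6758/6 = 1126+1/3 = 1126.33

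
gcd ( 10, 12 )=2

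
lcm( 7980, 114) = 7980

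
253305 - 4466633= - 4213328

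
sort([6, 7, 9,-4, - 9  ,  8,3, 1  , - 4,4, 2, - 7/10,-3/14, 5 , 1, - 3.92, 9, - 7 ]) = [  -  9, - 7, - 4, - 4,  -  3.92, - 7/10, - 3/14,1, 1, 2, 3,  4 , 5,6,7, 8,9,9 ] 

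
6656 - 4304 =2352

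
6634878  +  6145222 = 12780100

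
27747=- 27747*(-1)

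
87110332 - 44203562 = 42906770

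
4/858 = 2/429 = 0.00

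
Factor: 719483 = 719483^1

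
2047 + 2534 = 4581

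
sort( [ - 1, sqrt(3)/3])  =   [ - 1,sqrt( 3)/3]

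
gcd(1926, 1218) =6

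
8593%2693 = 514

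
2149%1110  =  1039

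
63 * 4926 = 310338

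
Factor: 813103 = 157^1*5179^1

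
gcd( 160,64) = 32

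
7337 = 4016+3321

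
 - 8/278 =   -  4/139 = -0.03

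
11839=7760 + 4079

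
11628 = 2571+9057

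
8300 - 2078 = 6222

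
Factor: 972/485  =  2^2* 3^5*5^( - 1 ) * 97^( - 1 ) 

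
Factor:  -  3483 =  - 3^4  *43^1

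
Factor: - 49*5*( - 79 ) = 5^1*7^2 * 79^1 = 19355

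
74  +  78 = 152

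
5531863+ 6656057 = 12187920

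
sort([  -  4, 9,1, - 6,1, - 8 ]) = [ - 8, - 6, - 4,1, 1,9]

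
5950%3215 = 2735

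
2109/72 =29 +7/24 = 29.29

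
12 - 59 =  - 47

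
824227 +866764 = 1690991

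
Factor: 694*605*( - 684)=  -  287191080=-  2^3*3^2*5^1*11^2*19^1*347^1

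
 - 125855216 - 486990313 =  - 612845529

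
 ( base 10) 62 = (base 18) 38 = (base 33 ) 1t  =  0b111110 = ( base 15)42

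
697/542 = 697/542 = 1.29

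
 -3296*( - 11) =36256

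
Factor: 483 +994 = 7^1*211^1 = 1477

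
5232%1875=1482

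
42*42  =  1764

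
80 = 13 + 67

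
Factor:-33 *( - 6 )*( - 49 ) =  - 9702 = -  2^1*3^2*7^2*11^1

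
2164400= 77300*28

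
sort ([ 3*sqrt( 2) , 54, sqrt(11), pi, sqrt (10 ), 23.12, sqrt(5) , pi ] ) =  [ sqrt( 5), pi, pi , sqrt( 10 ), sqrt( 11 ), 3*sqrt ( 2) , 23.12, 54 ]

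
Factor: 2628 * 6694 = 2^3* 3^2 * 73^1*3347^1 = 17591832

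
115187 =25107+90080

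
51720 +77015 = 128735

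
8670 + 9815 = 18485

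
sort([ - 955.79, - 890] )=[-955.79,- 890] 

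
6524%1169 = 679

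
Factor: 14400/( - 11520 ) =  - 5/4 = - 2^( - 2) * 5^1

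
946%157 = 4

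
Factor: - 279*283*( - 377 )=29766789 = 3^2 * 13^1 * 29^1* 31^1*283^1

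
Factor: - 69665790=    - 2^1 * 3^1*5^1*2322193^1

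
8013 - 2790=5223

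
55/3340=11/668=0.02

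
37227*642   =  23899734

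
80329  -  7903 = 72426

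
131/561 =131/561 = 0.23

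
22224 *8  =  177792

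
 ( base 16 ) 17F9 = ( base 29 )78I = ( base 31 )6BU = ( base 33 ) 5kw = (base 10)6137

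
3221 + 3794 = 7015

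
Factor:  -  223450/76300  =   - 2^( - 1 )* 7^(-1)* 41^1  =  -41/14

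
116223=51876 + 64347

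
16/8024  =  2/1003 = 0.00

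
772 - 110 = 662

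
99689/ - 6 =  - 16615+ 1/6 = - 16614.83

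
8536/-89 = -96+8/89 = - 95.91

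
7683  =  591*13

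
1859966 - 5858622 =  -3998656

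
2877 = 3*959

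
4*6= 24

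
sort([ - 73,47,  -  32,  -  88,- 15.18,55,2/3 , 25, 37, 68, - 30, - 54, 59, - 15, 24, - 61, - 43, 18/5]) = [  -  88, - 73, - 61 , - 54, - 43, - 32, - 30, - 15.18, - 15,2/3, 18/5, 24,25, 37,47, 55,59, 68 ] 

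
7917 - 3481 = 4436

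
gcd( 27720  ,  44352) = 5544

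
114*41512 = 4732368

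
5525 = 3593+1932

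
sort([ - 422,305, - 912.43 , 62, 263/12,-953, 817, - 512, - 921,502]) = [ - 953, - 921, - 912.43, - 512, - 422,263/12,  62,  305,502,817]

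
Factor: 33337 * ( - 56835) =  - 1894708395=-3^3* 5^1 * 17^1* 37^1*53^1*421^1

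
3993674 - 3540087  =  453587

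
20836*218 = 4542248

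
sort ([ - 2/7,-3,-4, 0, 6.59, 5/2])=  [  -  4, - 3, - 2/7,0,5/2, 6.59]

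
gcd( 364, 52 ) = 52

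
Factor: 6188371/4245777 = 3^(-4 )*7^1*23^ (-1 )*43^( - 1 )*53^( - 1 )*101^1 * 8753^1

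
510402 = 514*993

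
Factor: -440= - 2^3*5^1*11^1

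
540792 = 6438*84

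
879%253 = 120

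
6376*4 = 25504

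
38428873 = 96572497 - 58143624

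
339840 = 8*42480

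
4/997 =4/997 = 0.00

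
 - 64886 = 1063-65949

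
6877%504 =325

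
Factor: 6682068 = 2^2*3^3*61871^1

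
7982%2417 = 731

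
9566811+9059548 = 18626359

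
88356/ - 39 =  - 29452/13 = - 2265.54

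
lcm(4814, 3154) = 91466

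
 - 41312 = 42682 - 83994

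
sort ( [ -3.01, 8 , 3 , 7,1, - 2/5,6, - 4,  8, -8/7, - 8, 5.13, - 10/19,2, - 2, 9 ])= [  -  8, - 4,-3.01, - 2,-8/7, -10/19, - 2/5, 1, 2, 3, 5.13,  6,7, 8,8, 9 ] 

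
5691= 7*813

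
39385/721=54 + 451/721  =  54.63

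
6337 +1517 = 7854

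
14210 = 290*49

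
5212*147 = 766164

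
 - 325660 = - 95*3428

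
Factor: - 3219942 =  - 2^1*3^1 * 11^1*48787^1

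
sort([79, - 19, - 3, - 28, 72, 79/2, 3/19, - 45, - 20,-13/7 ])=[ - 45, - 28, - 20, - 19, - 3, - 13/7,3/19,79/2, 72, 79 ] 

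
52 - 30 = 22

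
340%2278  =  340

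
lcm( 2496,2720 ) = 212160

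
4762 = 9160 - 4398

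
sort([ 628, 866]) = [ 628, 866 ]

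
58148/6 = 29074/3 = 9691.33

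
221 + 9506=9727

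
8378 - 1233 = 7145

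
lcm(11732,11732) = 11732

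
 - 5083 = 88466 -93549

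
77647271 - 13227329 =64419942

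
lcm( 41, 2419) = 2419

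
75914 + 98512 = 174426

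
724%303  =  118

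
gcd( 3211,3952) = 247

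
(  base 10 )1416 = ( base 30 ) 1h6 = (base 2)10110001000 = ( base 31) 1el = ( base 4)112020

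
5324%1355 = 1259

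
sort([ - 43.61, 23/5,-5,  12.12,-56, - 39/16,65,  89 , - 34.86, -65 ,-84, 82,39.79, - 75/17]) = [-84,-65, - 56,  -  43.61, - 34.86, - 5,-75/17, - 39/16,23/5, 12.12, 39.79,  65, 82,89] 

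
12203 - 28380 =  - 16177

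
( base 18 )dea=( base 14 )18b8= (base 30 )4T4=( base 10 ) 4474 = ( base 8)10572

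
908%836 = 72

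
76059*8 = 608472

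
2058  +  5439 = 7497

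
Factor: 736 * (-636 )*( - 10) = 4680960 = 2^8 * 3^1*5^1*23^1 * 53^1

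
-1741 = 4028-5769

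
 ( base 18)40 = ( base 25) 2M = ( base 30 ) 2C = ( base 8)110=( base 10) 72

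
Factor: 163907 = 61^1*2687^1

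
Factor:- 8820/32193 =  - 2^2 * 5^1*73^( - 1) = -20/73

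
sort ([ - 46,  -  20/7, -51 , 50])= [ -51, - 46,  -  20/7,  50]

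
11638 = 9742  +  1896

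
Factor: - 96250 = -2^1*5^4 * 7^1*11^1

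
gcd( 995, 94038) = 1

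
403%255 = 148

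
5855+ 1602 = 7457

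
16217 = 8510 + 7707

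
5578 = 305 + 5273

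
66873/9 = 7430+1/3=7430.33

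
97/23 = 97/23 = 4.22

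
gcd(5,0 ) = 5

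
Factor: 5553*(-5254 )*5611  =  -163703517282  =  - 2^1*3^2*31^1  *37^1*71^1 * 181^1 *617^1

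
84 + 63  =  147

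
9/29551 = 9/29551= 0.00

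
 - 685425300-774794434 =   -  1460219734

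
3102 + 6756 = 9858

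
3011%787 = 650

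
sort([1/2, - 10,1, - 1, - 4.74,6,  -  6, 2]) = [ - 10, - 6,  -  4.74, - 1, 1/2,  1,2, 6 ]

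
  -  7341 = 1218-8559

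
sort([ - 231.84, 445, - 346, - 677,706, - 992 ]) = [ - 992, - 677,-346,-231.84, 445, 706 ] 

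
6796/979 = 6796/979 = 6.94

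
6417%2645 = 1127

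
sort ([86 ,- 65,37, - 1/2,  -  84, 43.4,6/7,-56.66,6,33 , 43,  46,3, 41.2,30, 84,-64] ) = [ - 84,- 65, - 64, - 56.66, - 1/2, 6/7, 3,6, 30 , 33,37, 41.2,43,43.4,46,84,  86 ] 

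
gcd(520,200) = 40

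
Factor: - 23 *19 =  - 437 = - 19^1*23^1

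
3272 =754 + 2518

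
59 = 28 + 31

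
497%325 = 172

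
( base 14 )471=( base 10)883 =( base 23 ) 1F9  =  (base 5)12013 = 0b1101110011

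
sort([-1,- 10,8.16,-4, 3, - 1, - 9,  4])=[ - 10, - 9, - 4, - 1, - 1, 3,4, 8.16 ]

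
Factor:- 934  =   - 2^1  *  467^1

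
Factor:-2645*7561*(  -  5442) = 108833714490 = 2^1*3^1*5^1 *23^2*907^1*7561^1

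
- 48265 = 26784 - 75049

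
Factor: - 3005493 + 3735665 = 2^2* 277^1*659^1 = 730172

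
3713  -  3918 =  - 205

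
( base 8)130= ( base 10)88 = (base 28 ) 34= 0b1011000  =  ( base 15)5d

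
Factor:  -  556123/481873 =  - 7^( - 1)*23^( - 1)*41^( - 1)* 73^( - 1)*556123^1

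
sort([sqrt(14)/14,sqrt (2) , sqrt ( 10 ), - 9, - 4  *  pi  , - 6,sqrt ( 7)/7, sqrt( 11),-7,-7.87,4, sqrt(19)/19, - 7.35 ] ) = [-4*pi,-9,-7.87, - 7.35,  -  7, - 6,sqrt(19)/19,sqrt (14 )/14, sqrt(7 )/7, sqrt (2), sqrt( 10),sqrt(11 ), 4] 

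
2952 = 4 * 738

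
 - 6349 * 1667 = -10583783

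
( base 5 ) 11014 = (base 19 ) 21i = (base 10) 759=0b1011110111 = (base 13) 465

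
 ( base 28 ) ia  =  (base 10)514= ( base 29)HL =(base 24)la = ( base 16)202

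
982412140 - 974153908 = 8258232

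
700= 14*50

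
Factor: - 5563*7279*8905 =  - 5^1*13^1*29^1*137^1*251^1*5563^1 = - 360590850685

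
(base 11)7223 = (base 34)89u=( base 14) 36C8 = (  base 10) 9584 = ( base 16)2570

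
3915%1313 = 1289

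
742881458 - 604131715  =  138749743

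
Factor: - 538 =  - 2^1*269^1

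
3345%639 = 150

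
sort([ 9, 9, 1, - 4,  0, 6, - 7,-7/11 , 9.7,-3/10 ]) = [ - 7,-4,-7/11,-3/10, 0, 1,6, 9, 9,  9.7] 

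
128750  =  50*2575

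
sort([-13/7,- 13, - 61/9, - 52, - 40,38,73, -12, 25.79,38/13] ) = [ - 52, - 40,  -  13, - 12, - 61/9, - 13/7,  38/13,25.79,38, 73]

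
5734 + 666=6400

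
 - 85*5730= -487050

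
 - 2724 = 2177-4901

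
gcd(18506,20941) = 487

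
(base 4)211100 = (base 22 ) 4k8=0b100101010000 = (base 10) 2384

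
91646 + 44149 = 135795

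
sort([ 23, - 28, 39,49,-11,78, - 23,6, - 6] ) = [ - 28  ,  -  23, - 11 , - 6, 6,  23,39, 49, 78 ] 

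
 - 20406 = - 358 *57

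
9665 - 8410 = 1255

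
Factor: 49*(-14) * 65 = -44590=   - 2^1*5^1*  7^3 *13^1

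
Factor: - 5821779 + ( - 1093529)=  - 2^2 * 1728827^1 =- 6915308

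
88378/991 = 89 + 179/991  =  89.18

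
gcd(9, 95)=1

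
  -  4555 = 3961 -8516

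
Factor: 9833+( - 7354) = 37^1*67^1 = 2479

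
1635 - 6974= -5339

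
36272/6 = 18136/3 = 6045.33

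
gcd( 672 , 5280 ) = 96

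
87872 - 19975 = 67897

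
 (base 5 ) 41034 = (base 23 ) 4mm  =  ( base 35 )25j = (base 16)A54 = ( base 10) 2644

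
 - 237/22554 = - 1+7439/7518  =  - 0.01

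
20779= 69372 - 48593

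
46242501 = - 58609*( - 789 )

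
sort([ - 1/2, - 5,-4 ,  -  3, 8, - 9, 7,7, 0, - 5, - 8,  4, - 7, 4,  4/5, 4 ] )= [-9 ,  -  8, - 7, - 5, - 5, - 4,  -  3, - 1/2, 0,  4/5 , 4 , 4,4, 7,7, 8 ] 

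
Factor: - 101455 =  - 5^1*103^1*197^1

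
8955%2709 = 828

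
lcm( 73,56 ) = 4088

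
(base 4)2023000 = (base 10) 8896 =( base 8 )21300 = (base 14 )3356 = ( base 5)241041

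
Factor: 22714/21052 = 41/38 = 2^(-1 )*19^( - 1) * 41^1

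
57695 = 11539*5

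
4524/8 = 1131/2= 565.50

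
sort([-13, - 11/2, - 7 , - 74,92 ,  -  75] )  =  [ - 75, - 74,  -  13,-7,-11/2,  92]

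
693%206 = 75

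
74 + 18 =92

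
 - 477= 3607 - 4084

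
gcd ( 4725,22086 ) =27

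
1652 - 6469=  - 4817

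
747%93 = 3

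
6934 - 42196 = -35262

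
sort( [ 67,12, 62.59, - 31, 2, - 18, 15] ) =[ - 31,- 18, 2 , 12, 15, 62.59, 67] 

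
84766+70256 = 155022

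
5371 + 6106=11477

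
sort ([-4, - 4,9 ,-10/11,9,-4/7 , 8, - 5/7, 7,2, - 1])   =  [ - 4, - 4,-1,  -  10/11, - 5/7, -4/7,2,7,  8 , 9 , 9 ]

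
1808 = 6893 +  - 5085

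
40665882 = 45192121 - 4526239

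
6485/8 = 6485/8 = 810.62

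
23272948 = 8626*2698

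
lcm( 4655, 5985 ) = 41895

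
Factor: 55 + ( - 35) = 20 = 2^2*5^1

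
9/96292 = 9/96292=0.00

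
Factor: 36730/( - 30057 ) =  - 2^1*3^( - 1 ) * 5^1*43^( - 1 ) * 233^( - 1 ) * 3673^1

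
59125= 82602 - 23477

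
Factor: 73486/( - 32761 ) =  - 406/181 = - 2^1*7^1*29^1*181^(-1 ) 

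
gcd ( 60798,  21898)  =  2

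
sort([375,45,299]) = [ 45,299 , 375 ]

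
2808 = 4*702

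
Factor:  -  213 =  - 3^1*71^1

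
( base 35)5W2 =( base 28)96N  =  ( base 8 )16117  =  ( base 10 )7247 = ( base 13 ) 33B6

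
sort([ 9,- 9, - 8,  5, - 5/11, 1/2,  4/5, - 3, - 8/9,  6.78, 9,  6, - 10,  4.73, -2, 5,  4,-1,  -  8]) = [- 10, - 9, - 8, - 8, - 3,- 2, - 1, - 8/9 , - 5/11 , 1/2,  4/5,  4 , 4.73, 5, 5,  6,6.78,  9,9]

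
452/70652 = 113/17663  =  0.01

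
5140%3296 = 1844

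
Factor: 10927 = 7^2*223^1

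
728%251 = 226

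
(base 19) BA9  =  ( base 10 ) 4170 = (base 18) cfc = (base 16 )104a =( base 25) 6gk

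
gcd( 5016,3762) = 1254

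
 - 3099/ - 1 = 3099 + 0/1= 3099.00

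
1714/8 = 857/4= 214.25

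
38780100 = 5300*7317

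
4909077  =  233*21069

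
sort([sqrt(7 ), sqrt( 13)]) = [ sqrt(7),sqrt ( 13)]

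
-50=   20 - 70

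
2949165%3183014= 2949165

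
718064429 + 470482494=1188546923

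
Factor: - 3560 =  - 2^3*5^1*89^1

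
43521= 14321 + 29200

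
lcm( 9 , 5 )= 45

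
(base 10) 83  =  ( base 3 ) 10002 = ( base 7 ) 146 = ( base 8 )123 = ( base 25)38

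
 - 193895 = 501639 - 695534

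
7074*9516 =67316184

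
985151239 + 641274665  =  1626425904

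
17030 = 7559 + 9471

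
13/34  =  13/34 = 0.38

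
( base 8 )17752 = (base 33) 7gj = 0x1FEA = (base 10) 8170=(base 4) 1333222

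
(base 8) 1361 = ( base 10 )753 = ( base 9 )1026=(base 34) m5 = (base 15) 353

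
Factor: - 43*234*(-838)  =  2^2*3^2*13^1*43^1 * 419^1 = 8431956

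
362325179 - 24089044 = 338236135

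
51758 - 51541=217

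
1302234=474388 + 827846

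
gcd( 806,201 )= 1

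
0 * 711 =0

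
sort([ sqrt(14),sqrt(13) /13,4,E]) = [ sqrt(13) /13,E,sqrt(14), 4 ] 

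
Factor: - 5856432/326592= - 2^( - 2 )*3^( - 5 )* 7^(-1 )*17^1*7177^1  =  - 122009/6804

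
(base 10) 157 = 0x9D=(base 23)6J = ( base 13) c1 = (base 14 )b3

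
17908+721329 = 739237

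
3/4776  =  1/1592= 0.00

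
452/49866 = 226/24933 = 0.01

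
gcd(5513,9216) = 1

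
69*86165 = 5945385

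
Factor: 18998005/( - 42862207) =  - 5^1*13^1*19^1 * 15383^1 * 42862207^( - 1 )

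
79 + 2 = 81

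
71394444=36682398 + 34712046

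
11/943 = 11/943 = 0.01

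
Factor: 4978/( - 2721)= - 2^1*3^ ( - 1 )*19^1 * 131^1*907^ ( - 1) 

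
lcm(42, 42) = 42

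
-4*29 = -116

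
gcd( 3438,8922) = 6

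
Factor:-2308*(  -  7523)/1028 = 4340771/257 = 257^ ( - 1)*577^1*7523^1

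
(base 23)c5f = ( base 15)1DBD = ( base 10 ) 6478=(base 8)14516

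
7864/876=8 + 214/219 = 8.98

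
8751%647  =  340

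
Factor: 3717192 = 2^3 * 3^1*154883^1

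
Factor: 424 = 2^3*53^1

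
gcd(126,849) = 3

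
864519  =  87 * 9937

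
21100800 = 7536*2800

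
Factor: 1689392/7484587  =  2^4*11^( - 1) * 17^1*6211^1*680417^ ( - 1 )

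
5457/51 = 107 =107.00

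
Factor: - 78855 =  - 3^1*5^1 * 7^1*751^1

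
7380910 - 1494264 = 5886646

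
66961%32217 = 2527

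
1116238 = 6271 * 178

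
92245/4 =23061  +  1/4 = 23061.25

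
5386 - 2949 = 2437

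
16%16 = 0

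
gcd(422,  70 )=2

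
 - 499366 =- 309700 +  -189666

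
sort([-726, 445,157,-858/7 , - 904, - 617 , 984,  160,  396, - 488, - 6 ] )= [ - 904,-726, - 617, - 488, - 858/7, - 6, 157,160, 396, 445, 984 ]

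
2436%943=550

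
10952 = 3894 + 7058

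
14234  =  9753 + 4481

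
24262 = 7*3466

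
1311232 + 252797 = 1564029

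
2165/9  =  240 + 5/9 = 240.56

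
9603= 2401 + 7202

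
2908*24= 69792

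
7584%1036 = 332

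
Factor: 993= 3^1 *331^1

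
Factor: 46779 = 3^1*31^1*503^1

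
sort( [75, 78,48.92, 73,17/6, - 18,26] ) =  [ - 18, 17/6,26,48.92,73,75,78 ]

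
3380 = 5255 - 1875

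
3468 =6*578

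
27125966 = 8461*3206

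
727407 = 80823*9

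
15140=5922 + 9218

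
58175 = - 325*( - 179)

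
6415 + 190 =6605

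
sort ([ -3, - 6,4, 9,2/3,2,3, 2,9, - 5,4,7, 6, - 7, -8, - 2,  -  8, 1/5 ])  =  [-8,-8,  -  7, - 6, - 5, - 3, - 2 , 1/5,2/3, 2,2,3,4,4,  6, 7,9,9]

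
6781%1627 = 273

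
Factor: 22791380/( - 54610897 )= -2^2* 5^1*11^( - 1)*131^1*8699^1*4964627^(- 1 ) 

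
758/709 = 1 + 49/709 = 1.07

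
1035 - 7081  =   - 6046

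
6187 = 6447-260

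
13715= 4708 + 9007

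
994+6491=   7485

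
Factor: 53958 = 2^1 * 3^1 *17^1* 23^2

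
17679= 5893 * 3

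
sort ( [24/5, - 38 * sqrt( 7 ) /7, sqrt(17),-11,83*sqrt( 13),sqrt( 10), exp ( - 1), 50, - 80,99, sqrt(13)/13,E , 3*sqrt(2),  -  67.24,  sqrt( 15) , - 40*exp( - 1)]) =[  -  80, - 67.24, - 40*exp( - 1), - 38*sqrt (7 ) /7, - 11, sqrt( 13)/13, exp( - 1),E,sqrt (10),sqrt (15 ),sqrt (17),3*sqrt( 2),24/5, 50,99, 83*sqrt(13 )]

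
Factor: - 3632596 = - 2^2*11^1*82559^1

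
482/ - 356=  -  2  +  115/178 = - 1.35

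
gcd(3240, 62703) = 9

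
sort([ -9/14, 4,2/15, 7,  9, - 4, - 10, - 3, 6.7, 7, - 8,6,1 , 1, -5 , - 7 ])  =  [ - 10, - 8,-7, - 5 , - 4,-3,  -  9/14,2/15,1,1, 4,6,6.7,7,7,9 ]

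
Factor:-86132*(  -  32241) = 2776981812=2^2*3^1*11^1 *61^1*353^1*977^1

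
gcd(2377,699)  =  1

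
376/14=26 + 6/7=26.86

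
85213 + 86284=171497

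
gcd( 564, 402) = 6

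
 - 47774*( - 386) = 18440764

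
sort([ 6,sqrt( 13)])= [sqrt( 13 ), 6]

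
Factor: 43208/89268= 10802/22317= 2^1*3^( - 1)*11^1*43^( - 1 )*173^(-1)*491^1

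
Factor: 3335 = 5^1*23^1* 29^1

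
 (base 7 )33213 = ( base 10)8340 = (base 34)77A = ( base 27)bbo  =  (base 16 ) 2094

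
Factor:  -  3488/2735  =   - 2^5*5^(- 1 )*109^1*547^( - 1 ) 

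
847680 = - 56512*( - 15)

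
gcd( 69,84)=3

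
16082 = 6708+9374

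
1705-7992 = -6287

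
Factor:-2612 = - 2^2*653^1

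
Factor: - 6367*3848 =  - 2^3*13^1*37^1*6367^1 = - 24500216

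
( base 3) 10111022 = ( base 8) 4762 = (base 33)2B5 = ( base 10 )2546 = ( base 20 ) 676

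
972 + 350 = 1322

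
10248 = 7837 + 2411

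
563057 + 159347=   722404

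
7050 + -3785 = 3265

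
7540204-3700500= 3839704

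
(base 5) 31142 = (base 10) 2047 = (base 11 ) 15A1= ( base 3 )2210211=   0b11111111111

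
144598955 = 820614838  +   - 676015883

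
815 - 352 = 463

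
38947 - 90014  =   - 51067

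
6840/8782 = 3420/4391 = 0.78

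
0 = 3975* 0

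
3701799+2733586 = 6435385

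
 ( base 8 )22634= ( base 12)56a4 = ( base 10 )9628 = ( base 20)1418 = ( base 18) 1BCG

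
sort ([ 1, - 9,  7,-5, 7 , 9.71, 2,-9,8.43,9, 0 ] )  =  [ - 9, - 9, - 5,0, 1  ,  2, 7,7, 8.43, 9, 9.71]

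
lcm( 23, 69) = 69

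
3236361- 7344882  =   - 4108521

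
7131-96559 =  - 89428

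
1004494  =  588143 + 416351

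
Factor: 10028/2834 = 46/13 = 2^1 * 13^( -1 )*23^1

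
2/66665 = 2/66665 = 0.00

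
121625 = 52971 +68654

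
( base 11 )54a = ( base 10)659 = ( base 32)KJ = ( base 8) 1223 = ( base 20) 1cj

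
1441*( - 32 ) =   -  46112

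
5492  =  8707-3215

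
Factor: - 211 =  - 211^1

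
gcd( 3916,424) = 4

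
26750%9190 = 8370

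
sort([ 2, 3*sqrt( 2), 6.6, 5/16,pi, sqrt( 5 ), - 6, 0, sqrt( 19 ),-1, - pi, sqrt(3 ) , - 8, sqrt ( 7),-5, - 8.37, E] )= [ - 8.37, - 8, - 6 , - 5, - pi, - 1, 0, 5/16, sqrt( 3) , 2,sqrt(5) , sqrt( 7 ),E, pi, 3* sqrt( 2), sqrt( 19) , 6.6]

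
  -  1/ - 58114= 1/58114 = 0.00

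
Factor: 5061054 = 2^1 * 3^1*47^1*131^1*137^1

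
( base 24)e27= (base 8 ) 17667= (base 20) 105j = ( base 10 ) 8119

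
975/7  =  139 + 2/7= 139.29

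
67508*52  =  3510416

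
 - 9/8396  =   - 9/8396  =  - 0.00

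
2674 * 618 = 1652532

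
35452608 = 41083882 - 5631274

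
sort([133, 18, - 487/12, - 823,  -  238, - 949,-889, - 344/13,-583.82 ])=[ - 949, - 889,  -  823,-583.82, - 238,  -  487/12, - 344/13,18, 133 ] 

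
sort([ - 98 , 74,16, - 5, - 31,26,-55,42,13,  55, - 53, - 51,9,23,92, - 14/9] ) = [ - 98,-55, - 53, - 51, - 31, - 5,-14/9,9 , 13,16,23,26 , 42, 55 , 74,92 ]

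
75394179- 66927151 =8467028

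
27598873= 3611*7643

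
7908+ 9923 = 17831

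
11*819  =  9009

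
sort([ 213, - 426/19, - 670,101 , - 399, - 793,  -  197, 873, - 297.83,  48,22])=[ - 793, - 670,-399, - 297.83, - 197,- 426/19, 22, 48,  101,  213,873]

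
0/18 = 0 = 0.00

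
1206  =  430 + 776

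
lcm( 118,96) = 5664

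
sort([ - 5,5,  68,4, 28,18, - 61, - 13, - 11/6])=[ - 61, - 13, - 5,  -  11/6,  4,  5,18, 28,68 ]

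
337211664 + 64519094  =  401730758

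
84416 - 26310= 58106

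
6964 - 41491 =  - 34527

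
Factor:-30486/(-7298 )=3^1 * 41^( - 1)*89^ ( - 1)*5081^1 = 15243/3649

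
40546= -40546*(-1) 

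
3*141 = 423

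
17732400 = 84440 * 210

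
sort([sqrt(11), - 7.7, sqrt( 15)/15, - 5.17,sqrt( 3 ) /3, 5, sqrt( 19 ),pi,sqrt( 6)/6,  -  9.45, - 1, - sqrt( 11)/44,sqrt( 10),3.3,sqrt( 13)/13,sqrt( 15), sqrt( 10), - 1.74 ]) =[ - 9.45,- 7.7  , - 5.17, - 1.74, - 1, - sqrt(11) /44,sqrt( 15 )/15, sqrt( 13) /13, sqrt( 6)/6,sqrt( 3)/3 , pi,sqrt( 10),sqrt ( 10 ),3.3, sqrt(11),sqrt(15 ),sqrt(19 ), 5]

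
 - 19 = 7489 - 7508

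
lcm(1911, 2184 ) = 15288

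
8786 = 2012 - -6774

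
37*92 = 3404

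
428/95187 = 428/95187 = 0.00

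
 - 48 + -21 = - 69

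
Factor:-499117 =-499117^1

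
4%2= 0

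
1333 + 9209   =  10542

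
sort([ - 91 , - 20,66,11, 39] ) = [ - 91,-20, 11 , 39, 66]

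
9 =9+0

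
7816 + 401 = 8217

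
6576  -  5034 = 1542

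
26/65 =2/5 = 0.40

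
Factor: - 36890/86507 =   -  2^1*5^1*7^1*17^1*19^(-1) * 29^(-1)*31^1*157^( - 1)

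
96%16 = 0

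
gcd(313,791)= 1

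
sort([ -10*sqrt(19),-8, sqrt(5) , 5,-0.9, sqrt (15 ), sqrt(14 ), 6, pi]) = [ - 10*sqrt( 19),  -  8 ,-0.9, sqrt(5 ), pi,sqrt(14), sqrt(15), 5, 6]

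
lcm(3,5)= 15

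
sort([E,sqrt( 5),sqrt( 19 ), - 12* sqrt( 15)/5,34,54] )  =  [ - 12*sqrt( 15 ) /5,  sqrt(5), E,sqrt( 19 ), 34,54 ] 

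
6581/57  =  6581/57 = 115.46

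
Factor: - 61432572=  - 2^2*3^1*47^1*108923^1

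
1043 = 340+703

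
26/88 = 13/44 = 0.30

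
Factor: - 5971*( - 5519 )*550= 18124671950 = 2^1*5^2*7^1 * 11^1*853^1*  5519^1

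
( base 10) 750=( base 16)2EE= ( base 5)11000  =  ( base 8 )1356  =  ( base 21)1EF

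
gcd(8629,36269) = 1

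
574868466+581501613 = 1156370079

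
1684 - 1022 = 662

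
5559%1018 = 469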